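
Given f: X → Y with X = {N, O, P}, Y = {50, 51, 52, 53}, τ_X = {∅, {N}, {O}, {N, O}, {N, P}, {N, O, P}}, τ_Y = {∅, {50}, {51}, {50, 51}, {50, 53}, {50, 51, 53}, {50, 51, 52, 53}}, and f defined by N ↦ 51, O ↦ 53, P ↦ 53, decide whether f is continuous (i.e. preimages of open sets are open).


f is NOT continuous.

Compute f^{-1}(U) for each U ∈ τ_Y:
  U = ∅: f^{-1}(U) = ∅ ∈ τ_X ✓.
  U = {50}: f^{-1}(U) = ∅ ∈ τ_X ✓.
  U = {51}: f^{-1}(U) = {N} ∈ τ_X ✓.
  U = {50, 51}: f^{-1}(U) = {N} ∈ τ_X ✓.
  U = {50, 53}: f^{-1}(U) = {O, P} ∉ τ_X ✗.
  U = {50, 51, 53}: f^{-1}(U) = {N, O, P} ∈ τ_X ✓.
  U = {50, 51, 52, 53}: f^{-1}(U) = {N, O, P} ∈ τ_X ✓.
Found U = {50, 53} with f^{-1}(U) = {O, P} not in τ_X. Therefore f is NOT continuous.


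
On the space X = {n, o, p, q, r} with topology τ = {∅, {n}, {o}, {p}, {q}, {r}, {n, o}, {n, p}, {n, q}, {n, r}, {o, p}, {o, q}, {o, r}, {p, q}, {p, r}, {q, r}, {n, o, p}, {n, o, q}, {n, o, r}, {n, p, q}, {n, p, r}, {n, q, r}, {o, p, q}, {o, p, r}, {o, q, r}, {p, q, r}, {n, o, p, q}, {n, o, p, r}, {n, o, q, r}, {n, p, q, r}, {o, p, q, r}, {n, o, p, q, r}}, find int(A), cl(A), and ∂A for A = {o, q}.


int(A) = {o, q}, cl(A) = {o, q}, ∂A = ∅.

Closed sets in (X, τ) are complements of opens:
  closed(X, τ) = {∅, {n}, {o}, {p}, {q}, {r}, {n, o}, {n, p}, {n, q}, {n, r}, {o, p}, {o, q}, {o, r}, {p, q}, {p, r}, {q, r}, {n, o, p}, {n, o, q}, {n, o, r}, {n, p, q}, {n, p, r}, {n, q, r}, {o, p, q}, {o, p, r}, {o, q, r}, {p, q, r}, {n, o, p, q}, {n, o, p, r}, {n, o, q, r}, {n, p, q, r}, {o, p, q, r}, {n, o, p, q, r}}.
int(A) = ⋃ {U ∈ τ : U ⊆ A}. Opens contained in A: ∅, {o}, {q}, {o, q}.
Taking the union of these: int(A) = {o, q}.
cl(A) = ⋂ {C closed : A ⊆ C}. Closed sets containing A: {o, q}, {n, o, q}, {o, p, q}, {o, q, r}, {n, o, p, q}, {n, o, q, r}, {o, p, q, r}, {n, o, p, q, r}.
Intersecting these: cl(A) = {o, q}.
∂A = cl(A) ∖ int(A) = {o, q} ∖ {o, q} = ∅.


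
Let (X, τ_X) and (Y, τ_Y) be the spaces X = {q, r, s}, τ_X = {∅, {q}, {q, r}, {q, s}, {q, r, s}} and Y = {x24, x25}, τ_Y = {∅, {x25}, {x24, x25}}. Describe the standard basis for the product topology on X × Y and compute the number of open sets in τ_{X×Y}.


Basis B = {∅ × ∅, {q} × {x25}, {q} × {x24, x25}, {q, r} × {x25}, {q, s} × {x25}, {q, r, s} × {x25}, {q, r} × {x24, x25}, {q, s} × {x24, x25}, {q, r, s} × {x24, x25}}; |τ_{X×Y}| = 14.

Enumerate products U × V with U ∈ τ_X, V ∈ τ_Y (deduplicated):
  ∅ × ∅ = {} (∅)
  {q} × {x25} = {(q,x25)}
  {q} × {x24, x25} = {(q,x24), (q,x25)}
  {q, r} × {x25} = {(q,x25), (r,x25)}
  {q, s} × {x25} = {(q,x25), (s,x25)}
  {q, r, s} × {x25} = {(q,x25), (r,x25), (s,x25)}
  {q, r} × {x24, x25} = {(q,x24), (q,x25), (r,x24), (r,x25)}
  {q, s} × {x24, x25} = {(q,x24), (q,x25), (s,x24), (s,x25)}
  {q, r, s} × {x24, x25} = {(q,x24), (q,x25), (r,x24), (r,x25), (s,x24), (s,x25)}
These 9 distinct sets form the basis B.
Close under arbitrary unions to get τ_{X×Y}; counting gives |τ_{X×Y}| = 14.


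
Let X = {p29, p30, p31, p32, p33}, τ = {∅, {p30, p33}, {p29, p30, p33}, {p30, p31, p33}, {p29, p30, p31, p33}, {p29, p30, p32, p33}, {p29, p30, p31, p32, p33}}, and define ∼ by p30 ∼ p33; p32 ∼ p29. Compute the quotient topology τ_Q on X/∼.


X/∼ = {[p29=p32], [p30=p33], [p31]}; |τ_Q| = 5.

Equivalence classes: [p29=p32], [p30=p33], [p31].
Quotient map π: X → X/∼ sends p29 ↦ [p29=p32], p30 ↦ [p30=p33], p31 ↦ [p31], p32 ↦ [p29=p32], p33 ↦ [p30=p33].
For each subset V ⊆ X/∼, compute π^{-1}(V) ⊆ X and check whether π^{-1}(V) ∈ τ. V is open in τ_Q iff π^{-1}(V) ∈ τ.
  V = {}: π^{-1}(V) = ∅ ∈ τ ✓.
  V = {[p29=p32]}: π^{-1}(V) = {p29, p32} ∉ τ ✗.
  V = {[p30=p33]}: π^{-1}(V) = {p30, p33} ∈ τ ✓.
  V = {[p29=p32], [p30=p33]}: π^{-1}(V) = {p29, p30, p32, p33} ∈ τ ✓.
  V = {[p31]}: π^{-1}(V) = {p31} ∉ τ ✗.
  V = {[p29=p32], [p31]}: π^{-1}(V) = {p29, p31, p32} ∉ τ ✗.
  V = {[p30=p33], [p31]}: π^{-1}(V) = {p30, p31, p33} ∈ τ ✓.
  V = {[p29=p32], [p30=p33], [p31]}: π^{-1}(V) = {p29, p30, p31, p32, p33} ∈ τ ✓.
Open sets in the quotient: τ_Q = {{}, {[p30=p33]}, {[p29=p32], [p30=p33]}, {[p30=p33], [p31]}, {[p29=p32], [p30=p33], [p31]}} (5 elements).


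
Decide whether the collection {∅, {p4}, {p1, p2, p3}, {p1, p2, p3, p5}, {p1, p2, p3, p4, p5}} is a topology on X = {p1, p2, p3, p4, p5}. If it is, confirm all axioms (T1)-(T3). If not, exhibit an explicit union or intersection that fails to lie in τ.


τ is NOT a topology on X.

Axiom (T1): ∅ ∈ τ? Yes; X ∈ τ? Yes.
Axiom (T2/T3): check pairwise unions and intersections of members of τ.
Counterexample for (T2): {p4} ∪ {p1, p2, p3} = {p1, p2, p3, p4} ∉ τ. Therefore τ is NOT a topology.


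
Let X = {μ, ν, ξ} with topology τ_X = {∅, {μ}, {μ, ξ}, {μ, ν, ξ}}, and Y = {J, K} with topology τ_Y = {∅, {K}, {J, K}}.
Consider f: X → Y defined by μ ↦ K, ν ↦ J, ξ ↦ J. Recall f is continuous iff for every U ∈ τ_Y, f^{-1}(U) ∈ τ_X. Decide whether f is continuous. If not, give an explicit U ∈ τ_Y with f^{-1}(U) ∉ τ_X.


f IS continuous.

Compute f^{-1}(U) for each U ∈ τ_Y:
  U = ∅: f^{-1}(U) = ∅ ∈ τ_X ✓.
  U = {K}: f^{-1}(U) = {μ} ∈ τ_X ✓.
  U = {J, K}: f^{-1}(U) = {μ, ν, ξ} ∈ τ_X ✓.
Every preimage lies in τ_X, so f IS continuous.


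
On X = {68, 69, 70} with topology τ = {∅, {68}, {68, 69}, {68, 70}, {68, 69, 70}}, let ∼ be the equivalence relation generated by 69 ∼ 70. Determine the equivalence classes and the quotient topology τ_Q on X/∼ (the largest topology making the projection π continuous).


X/∼ = {[68], [69=70]}; |τ_Q| = 3.

Equivalence classes: [68], [69=70].
Quotient map π: X → X/∼ sends 68 ↦ [68], 69 ↦ [69=70], 70 ↦ [69=70].
For each subset V ⊆ X/∼, compute π^{-1}(V) ⊆ X and check whether π^{-1}(V) ∈ τ. V is open in τ_Q iff π^{-1}(V) ∈ τ.
  V = {}: π^{-1}(V) = ∅ ∈ τ ✓.
  V = {[68]}: π^{-1}(V) = {68} ∈ τ ✓.
  V = {[69=70]}: π^{-1}(V) = {69, 70} ∉ τ ✗.
  V = {[68], [69=70]}: π^{-1}(V) = {68, 69, 70} ∈ τ ✓.
Open sets in the quotient: τ_Q = {{}, {[68]}, {[68], [69=70]}} (3 elements).


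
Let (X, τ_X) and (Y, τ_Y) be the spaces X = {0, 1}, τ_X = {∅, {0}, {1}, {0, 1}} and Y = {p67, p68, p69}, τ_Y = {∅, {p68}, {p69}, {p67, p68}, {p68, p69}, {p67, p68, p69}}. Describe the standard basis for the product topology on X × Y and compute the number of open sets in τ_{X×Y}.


Basis B = {∅ × ∅, {0} × {p68}, {0} × {p69}, {1} × {p68}, {1} × {p69}, {0} × {p67, p68}, {0} × {p68, p69}, {0, 1} × {p68}, {0, 1} × {p69}, {1} × {p67, p68}, {1} × {p68, p69}, {0} × {p67, p68, p69}, {1} × {p67, p68, p69}, {0, 1} × {p67, p68}, {0, 1} × {p68, p69}, {0, 1} × {p67, p68, p69}}; |τ_{X×Y}| = 36.

Enumerate products U × V with U ∈ τ_X, V ∈ τ_Y (deduplicated):
  ∅ × ∅ = {} (∅)
  {0} × {p68} = {(0,p68)}
  {0} × {p69} = {(0,p69)}
  {1} × {p68} = {(1,p68)}
  {1} × {p69} = {(1,p69)}
  {0} × {p67, p68} = {(0,p67), (0,p68)}
  {0} × {p68, p69} = {(0,p68), (0,p69)}
  {0, 1} × {p68} = {(0,p68), (1,p68)}
  {0, 1} × {p69} = {(0,p69), (1,p69)}
  {1} × {p67, p68} = {(1,p67), (1,p68)}
  {1} × {p68, p69} = {(1,p68), (1,p69)}
  {0} × {p67, p68, p69} = {(0,p67), (0,p68), (0,p69)}
  {1} × {p67, p68, p69} = {(1,p67), (1,p68), (1,p69)}
  {0, 1} × {p67, p68} = {(0,p67), (0,p68), (1,p67), (1,p68)}
  {0, 1} × {p68, p69} = {(0,p68), (0,p69), (1,p68), (1,p69)}
  {0, 1} × {p67, p68, p69} = {(0,p67), (0,p68), (0,p69), (1,p67), (1,p68), (1,p69)}
These 16 distinct sets form the basis B.
Close under arbitrary unions to get τ_{X×Y}; counting gives |τ_{X×Y}| = 36.


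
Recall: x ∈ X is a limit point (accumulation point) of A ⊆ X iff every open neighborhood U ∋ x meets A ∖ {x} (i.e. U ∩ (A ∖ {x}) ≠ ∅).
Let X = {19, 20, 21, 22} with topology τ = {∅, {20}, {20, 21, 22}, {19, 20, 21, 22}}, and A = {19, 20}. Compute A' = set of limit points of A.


A' = {19, 21, 22}

For each x ∈ X, list the open sets U ∈ τ with x ∈ U, then check whether U ∩ (A ∖ {x}) ≠ ∅ for every such U.
  x = 19: opens ∋ x are {19, 20, 21, 22}; each meets A ∖ {19}, so x IS a limit point.
  x = 20: open {20} ∋ x has {20} ∩ (A ∖ {20}) = ∅, so x is NOT a limit point.
  x = 21: opens ∋ x are {20, 21, 22}, {19, 20, 21, 22}; each meets A ∖ {21}, so x IS a limit point.
  x = 22: opens ∋ x are {20, 21, 22}, {19, 20, 21, 22}; each meets A ∖ {22}, so x IS a limit point.
Collecting: A' = {19, 21, 22}.


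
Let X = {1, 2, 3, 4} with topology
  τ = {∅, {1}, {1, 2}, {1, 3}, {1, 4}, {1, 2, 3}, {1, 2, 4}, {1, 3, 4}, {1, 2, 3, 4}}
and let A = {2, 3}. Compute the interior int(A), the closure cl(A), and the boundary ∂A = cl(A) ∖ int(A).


int(A) = ∅, cl(A) = {2, 3}, ∂A = {2, 3}.

Closed sets in (X, τ) are complements of opens:
  closed(X, τ) = {∅, {2}, {3}, {4}, {2, 3}, {2, 4}, {3, 4}, {2, 3, 4}, {1, 2, 3, 4}}.
int(A) = ⋃ {U ∈ τ : U ⊆ A}. Opens contained in A: ∅.
Taking the union of these: int(A) = ∅.
cl(A) = ⋂ {C closed : A ⊆ C}. Closed sets containing A: {2, 3}, {2, 3, 4}, {1, 2, 3, 4}.
Intersecting these: cl(A) = {2, 3}.
∂A = cl(A) ∖ int(A) = {2, 3} ∖ ∅ = {2, 3}.


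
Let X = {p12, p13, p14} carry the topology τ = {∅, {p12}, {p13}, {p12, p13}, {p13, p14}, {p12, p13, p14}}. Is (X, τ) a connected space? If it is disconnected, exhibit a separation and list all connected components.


(X, τ) is disconnected; components = [{p12}, {p13, p14}].

Find clopen sets (U ∈ τ with X ∖ U ∈ τ):
  U = ∅, X ∖ U = {p12, p13, p14} — both open, so U is clopen.
  U = {p12}, X ∖ U = {p13, p14} — both open, so U is clopen.
  U = {p13, p14}, X ∖ U = {p12} — both open, so U is clopen.
  U = {p12, p13, p14}, X ∖ U = ∅ — both open, so U is clopen.
Nontrivial clopen(s) exist: e.g. {p13, p14}. So (X, τ) is disconnected.
Compute connected components by grouping points that agree on all clopens:
  component: {p12}
  component: {p13, p14}


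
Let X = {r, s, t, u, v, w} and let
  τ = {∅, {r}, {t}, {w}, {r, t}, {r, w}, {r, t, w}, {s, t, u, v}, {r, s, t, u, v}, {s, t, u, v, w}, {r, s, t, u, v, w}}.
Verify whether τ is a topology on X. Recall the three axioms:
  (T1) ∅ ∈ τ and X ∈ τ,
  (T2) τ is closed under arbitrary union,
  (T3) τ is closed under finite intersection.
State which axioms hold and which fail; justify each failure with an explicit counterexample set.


τ is NOT a topology on X.

Axiom (T1): ∅ ∈ τ? Yes; X ∈ τ? Yes.
Axiom (T2/T3): check pairwise unions and intersections of members of τ.
Counterexample for (T2): {t} ∪ {w} = {t, w} ∉ τ. Therefore τ is NOT a topology.


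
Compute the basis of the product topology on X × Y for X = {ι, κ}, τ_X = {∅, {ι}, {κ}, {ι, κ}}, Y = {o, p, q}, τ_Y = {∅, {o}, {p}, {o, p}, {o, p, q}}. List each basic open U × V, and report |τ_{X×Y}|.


Basis B = {∅ × ∅, {ι} × {o}, {ι} × {p}, {κ} × {o}, {κ} × {p}, {ι} × {o, p}, {ι, κ} × {o}, {ι, κ} × {p}, {κ} × {o, p}, {ι} × {o, p, q}, {κ} × {o, p, q}, {ι, κ} × {o, p}, {ι, κ} × {o, p, q}}; |τ_{X×Y}| = 25.

Enumerate products U × V with U ∈ τ_X, V ∈ τ_Y (deduplicated):
  ∅ × ∅ = {} (∅)
  {ι} × {o} = {(ι,o)}
  {ι} × {p} = {(ι,p)}
  {κ} × {o} = {(κ,o)}
  {κ} × {p} = {(κ,p)}
  {ι} × {o, p} = {(ι,o), (ι,p)}
  {ι, κ} × {o} = {(ι,o), (κ,o)}
  {ι, κ} × {p} = {(ι,p), (κ,p)}
  {κ} × {o, p} = {(κ,o), (κ,p)}
  {ι} × {o, p, q} = {(ι,o), (ι,p), (ι,q)}
  {κ} × {o, p, q} = {(κ,o), (κ,p), (κ,q)}
  {ι, κ} × {o, p} = {(ι,o), (ι,p), (κ,o), (κ,p)}
  {ι, κ} × {o, p, q} = {(ι,o), (ι,p), (ι,q), (κ,o), (κ,p), (κ,q)}
These 13 distinct sets form the basis B.
Close under arbitrary unions to get τ_{X×Y}; counting gives |τ_{X×Y}| = 25.


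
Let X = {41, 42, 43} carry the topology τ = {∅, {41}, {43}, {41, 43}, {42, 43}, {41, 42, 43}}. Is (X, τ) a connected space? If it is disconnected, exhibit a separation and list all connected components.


(X, τ) is disconnected; components = [{41}, {42, 43}].

Find clopen sets (U ∈ τ with X ∖ U ∈ τ):
  U = ∅, X ∖ U = {41, 42, 43} — both open, so U is clopen.
  U = {41}, X ∖ U = {42, 43} — both open, so U is clopen.
  U = {42, 43}, X ∖ U = {41} — both open, so U is clopen.
  U = {41, 42, 43}, X ∖ U = ∅ — both open, so U is clopen.
Nontrivial clopen(s) exist: e.g. {42, 43}. So (X, τ) is disconnected.
Compute connected components by grouping points that agree on all clopens:
  component: {41}
  component: {42, 43}


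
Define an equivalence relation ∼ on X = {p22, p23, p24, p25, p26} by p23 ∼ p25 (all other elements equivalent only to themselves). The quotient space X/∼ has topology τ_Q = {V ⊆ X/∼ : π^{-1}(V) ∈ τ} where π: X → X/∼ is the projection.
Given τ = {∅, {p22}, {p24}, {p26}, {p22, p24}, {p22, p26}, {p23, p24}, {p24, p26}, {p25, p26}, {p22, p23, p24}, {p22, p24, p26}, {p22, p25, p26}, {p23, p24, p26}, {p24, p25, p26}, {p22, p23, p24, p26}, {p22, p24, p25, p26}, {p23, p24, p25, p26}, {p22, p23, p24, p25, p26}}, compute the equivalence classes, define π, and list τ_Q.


X/∼ = {[p22], [p23=p25], [p24], [p26]}; |τ_Q| = 10.

Equivalence classes: [p22], [p23=p25], [p24], [p26].
Quotient map π: X → X/∼ sends p22 ↦ [p22], p23 ↦ [p23=p25], p24 ↦ [p24], p25 ↦ [p23=p25], p26 ↦ [p26].
For each subset V ⊆ X/∼, compute π^{-1}(V) ⊆ X and check whether π^{-1}(V) ∈ τ. V is open in τ_Q iff π^{-1}(V) ∈ τ.
  V = {}: π^{-1}(V) = ∅ ∈ τ ✓.
  V = {[p22]}: π^{-1}(V) = {p22} ∈ τ ✓.
  V = {[p23=p25]}: π^{-1}(V) = {p23, p25} ∉ τ ✗.
  V = {[p22], [p23=p25]}: π^{-1}(V) = {p22, p23, p25} ∉ τ ✗.
  V = {[p24]}: π^{-1}(V) = {p24} ∈ τ ✓.
  V = {[p22], [p24]}: π^{-1}(V) = {p22, p24} ∈ τ ✓.
  V = {[p23=p25], [p24]}: π^{-1}(V) = {p23, p24, p25} ∉ τ ✗.
  V = {[p22], [p23=p25], [p24]}: π^{-1}(V) = {p22, p23, p24, p25} ∉ τ ✗.
  V = {[p26]}: π^{-1}(V) = {p26} ∈ τ ✓.
  V = {[p22], [p26]}: π^{-1}(V) = {p22, p26} ∈ τ ✓.
  V = {[p23=p25], [p26]}: π^{-1}(V) = {p23, p25, p26} ∉ τ ✗.
  V = {[p22], [p23=p25], [p26]}: π^{-1}(V) = {p22, p23, p25, p26} ∉ τ ✗.
  V = {[p24], [p26]}: π^{-1}(V) = {p24, p26} ∈ τ ✓.
  V = {[p22], [p24], [p26]}: π^{-1}(V) = {p22, p24, p26} ∈ τ ✓.
  V = {[p23=p25], [p24], [p26]}: π^{-1}(V) = {p23, p24, p25, p26} ∈ τ ✓.
  V = {[p22], [p23=p25], [p24], [p26]}: π^{-1}(V) = {p22, p23, p24, p25, p26} ∈ τ ✓.
Open sets in the quotient: τ_Q = {{}, {[p22]}, {[p24]}, {[p22], [p24]}, {[p26]}, {[p22], [p26]}, {[p24], [p26]}, {[p22], [p24], [p26]}, {[p23=p25], [p24], [p26]}, {[p22], [p23=p25], [p24], [p26]}} (10 elements).


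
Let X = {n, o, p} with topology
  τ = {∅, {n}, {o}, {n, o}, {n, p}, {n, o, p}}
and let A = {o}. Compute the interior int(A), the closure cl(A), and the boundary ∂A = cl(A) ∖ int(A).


int(A) = {o}, cl(A) = {o}, ∂A = ∅.

Closed sets in (X, τ) are complements of opens:
  closed(X, τ) = {∅, {o}, {p}, {n, p}, {o, p}, {n, o, p}}.
int(A) = ⋃ {U ∈ τ : U ⊆ A}. Opens contained in A: ∅, {o}.
Taking the union of these: int(A) = {o}.
cl(A) = ⋂ {C closed : A ⊆ C}. Closed sets containing A: {o}, {o, p}, {n, o, p}.
Intersecting these: cl(A) = {o}.
∂A = cl(A) ∖ int(A) = {o} ∖ {o} = ∅.


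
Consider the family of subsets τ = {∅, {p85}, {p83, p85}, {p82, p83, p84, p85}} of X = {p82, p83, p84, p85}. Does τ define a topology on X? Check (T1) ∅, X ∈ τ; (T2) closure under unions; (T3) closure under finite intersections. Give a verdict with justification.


τ IS a topology on X.

Axiom (T1): ∅ ∈ τ? Yes; X ∈ τ? Yes.
Axiom (T2/T3): check pairwise unions and intersections of members of τ.
All pairwise intersections and unions checked — each lies in τ. Therefore τ satisfies (T1), (T2), (T3): it IS a topology on X.


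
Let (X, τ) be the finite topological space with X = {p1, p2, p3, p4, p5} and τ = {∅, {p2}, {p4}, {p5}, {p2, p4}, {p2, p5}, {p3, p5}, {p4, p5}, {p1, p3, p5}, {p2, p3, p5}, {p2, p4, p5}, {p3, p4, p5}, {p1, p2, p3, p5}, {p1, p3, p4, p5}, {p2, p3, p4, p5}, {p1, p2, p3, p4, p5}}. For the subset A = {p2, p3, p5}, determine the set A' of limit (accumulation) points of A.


A' = {p1, p3}

For each x ∈ X, list the open sets U ∈ τ with x ∈ U, then check whether U ∩ (A ∖ {x}) ≠ ∅ for every such U.
  x = p1: opens ∋ x are {p1, p3, p5}, {p1, p2, p3, p5}, {p1, p3, p4, p5}, {p1, p2, p3, p4, p5}; each meets A ∖ {p1}, so x IS a limit point.
  x = p2: open {p2} ∋ x has {p2} ∩ (A ∖ {p2}) = ∅, so x is NOT a limit point.
  x = p3: opens ∋ x are {p3, p5}, {p1, p3, p5}, {p2, p3, p5}, {p3, p4, p5}, {p1, p2, p3, p5}, {p1, p3, p4, p5}, {p2, p3, p4, p5}, {p1, p2, p3, p4, p5}; each meets A ∖ {p3}, so x IS a limit point.
  x = p4: open {p4} ∋ x has {p4} ∩ (A ∖ {p4}) = ∅, so x is NOT a limit point.
  x = p5: open {p5} ∋ x has {p5} ∩ (A ∖ {p5}) = ∅, so x is NOT a limit point.
Collecting: A' = {p1, p3}.


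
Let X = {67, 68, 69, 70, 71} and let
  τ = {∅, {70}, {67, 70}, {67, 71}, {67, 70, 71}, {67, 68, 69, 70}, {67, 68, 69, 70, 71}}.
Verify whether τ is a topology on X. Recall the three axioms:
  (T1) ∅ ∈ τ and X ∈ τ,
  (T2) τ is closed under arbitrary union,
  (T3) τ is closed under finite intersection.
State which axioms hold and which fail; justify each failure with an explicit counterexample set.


τ is NOT a topology on X.

Axiom (T1): ∅ ∈ τ? Yes; X ∈ τ? Yes.
Axiom (T2/T3): check pairwise unions and intersections of members of τ.
Counterexample for (T3): {67, 70} ∩ {67, 71} = {67} ∉ τ. Therefore τ is NOT a topology.


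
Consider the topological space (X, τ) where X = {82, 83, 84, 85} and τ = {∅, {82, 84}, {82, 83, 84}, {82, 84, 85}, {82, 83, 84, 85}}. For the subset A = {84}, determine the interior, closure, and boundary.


int(A) = ∅, cl(A) = {82, 83, 84, 85}, ∂A = {82, 83, 84, 85}.

Closed sets in (X, τ) are complements of opens:
  closed(X, τ) = {∅, {83}, {85}, {83, 85}, {82, 83, 84, 85}}.
int(A) = ⋃ {U ∈ τ : U ⊆ A}. Opens contained in A: ∅.
Taking the union of these: int(A) = ∅.
cl(A) = ⋂ {C closed : A ⊆ C}. Closed sets containing A: {82, 83, 84, 85}.
Intersecting these: cl(A) = {82, 83, 84, 85}.
∂A = cl(A) ∖ int(A) = {82, 83, 84, 85} ∖ ∅ = {82, 83, 84, 85}.


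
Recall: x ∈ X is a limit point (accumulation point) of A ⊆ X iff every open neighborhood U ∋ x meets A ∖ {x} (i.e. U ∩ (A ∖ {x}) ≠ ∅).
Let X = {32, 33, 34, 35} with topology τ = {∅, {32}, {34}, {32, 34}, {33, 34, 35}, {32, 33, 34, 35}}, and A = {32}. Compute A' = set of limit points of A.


A' = ∅

For each x ∈ X, list the open sets U ∈ τ with x ∈ U, then check whether U ∩ (A ∖ {x}) ≠ ∅ for every such U.
  x = 32: open {32} ∋ x has {32} ∩ (A ∖ {32}) = ∅, so x is NOT a limit point.
  x = 33: open {33, 34, 35} ∋ x has {33, 34, 35} ∩ (A ∖ {33}) = ∅, so x is NOT a limit point.
  x = 34: open {34} ∋ x has {34} ∩ (A ∖ {34}) = ∅, so x is NOT a limit point.
  x = 35: open {33, 34, 35} ∋ x has {33, 34, 35} ∩ (A ∖ {35}) = ∅, so x is NOT a limit point.
Collecting: A' = ∅.


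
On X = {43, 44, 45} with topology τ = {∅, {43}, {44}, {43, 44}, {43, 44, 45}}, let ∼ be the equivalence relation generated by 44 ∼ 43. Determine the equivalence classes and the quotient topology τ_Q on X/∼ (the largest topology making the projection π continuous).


X/∼ = {[43=44], [45]}; |τ_Q| = 3.

Equivalence classes: [43=44], [45].
Quotient map π: X → X/∼ sends 43 ↦ [43=44], 44 ↦ [43=44], 45 ↦ [45].
For each subset V ⊆ X/∼, compute π^{-1}(V) ⊆ X and check whether π^{-1}(V) ∈ τ. V is open in τ_Q iff π^{-1}(V) ∈ τ.
  V = {}: π^{-1}(V) = ∅ ∈ τ ✓.
  V = {[43=44]}: π^{-1}(V) = {43, 44} ∈ τ ✓.
  V = {[45]}: π^{-1}(V) = {45} ∉ τ ✗.
  V = {[43=44], [45]}: π^{-1}(V) = {43, 44, 45} ∈ τ ✓.
Open sets in the quotient: τ_Q = {{}, {[43=44]}, {[43=44], [45]}} (3 elements).


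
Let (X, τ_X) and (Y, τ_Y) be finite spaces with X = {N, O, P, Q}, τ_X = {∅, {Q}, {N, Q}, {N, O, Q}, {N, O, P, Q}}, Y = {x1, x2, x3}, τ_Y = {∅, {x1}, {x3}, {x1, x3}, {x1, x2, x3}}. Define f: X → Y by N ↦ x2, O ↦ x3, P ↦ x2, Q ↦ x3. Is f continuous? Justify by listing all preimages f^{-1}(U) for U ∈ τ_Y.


f is NOT continuous.

Compute f^{-1}(U) for each U ∈ τ_Y:
  U = ∅: f^{-1}(U) = ∅ ∈ τ_X ✓.
  U = {x1}: f^{-1}(U) = ∅ ∈ τ_X ✓.
  U = {x3}: f^{-1}(U) = {O, Q} ∉ τ_X ✗.
  U = {x1, x3}: f^{-1}(U) = {O, Q} ∉ τ_X ✗.
  U = {x1, x2, x3}: f^{-1}(U) = {N, O, P, Q} ∈ τ_X ✓.
Found U = {x3} with f^{-1}(U) = {O, Q} not in τ_X. Therefore f is NOT continuous.


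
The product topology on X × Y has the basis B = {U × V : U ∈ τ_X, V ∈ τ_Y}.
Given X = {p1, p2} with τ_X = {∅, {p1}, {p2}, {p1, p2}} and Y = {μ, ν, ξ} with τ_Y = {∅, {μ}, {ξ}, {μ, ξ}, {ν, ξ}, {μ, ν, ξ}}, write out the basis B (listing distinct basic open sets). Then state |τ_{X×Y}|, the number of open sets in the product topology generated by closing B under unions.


Basis B = {∅ × ∅, {p1} × {μ}, {p1} × {ξ}, {p2} × {μ}, {p2} × {ξ}, {p1} × {μ, ξ}, {p1, p2} × {μ}, {p1} × {ν, ξ}, {p1, p2} × {ξ}, {p2} × {μ, ξ}, {p2} × {ν, ξ}, {p1} × {μ, ν, ξ}, {p2} × {μ, ν, ξ}, {p1, p2} × {μ, ξ}, {p1, p2} × {ν, ξ}, {p1, p2} × {μ, ν, ξ}}; |τ_{X×Y}| = 36.

Enumerate products U × V with U ∈ τ_X, V ∈ τ_Y (deduplicated):
  ∅ × ∅ = {} (∅)
  {p1} × {μ} = {(p1,μ)}
  {p1} × {ξ} = {(p1,ξ)}
  {p2} × {μ} = {(p2,μ)}
  {p2} × {ξ} = {(p2,ξ)}
  {p1} × {μ, ξ} = {(p1,μ), (p1,ξ)}
  {p1, p2} × {μ} = {(p1,μ), (p2,μ)}
  {p1} × {ν, ξ} = {(p1,ν), (p1,ξ)}
  {p1, p2} × {ξ} = {(p1,ξ), (p2,ξ)}
  {p2} × {μ, ξ} = {(p2,μ), (p2,ξ)}
  {p2} × {ν, ξ} = {(p2,ν), (p2,ξ)}
  {p1} × {μ, ν, ξ} = {(p1,μ), (p1,ν), (p1,ξ)}
  {p2} × {μ, ν, ξ} = {(p2,μ), (p2,ν), (p2,ξ)}
  {p1, p2} × {μ, ξ} = {(p1,μ), (p1,ξ), (p2,μ), (p2,ξ)}
  {p1, p2} × {ν, ξ} = {(p1,ν), (p1,ξ), (p2,ν), (p2,ξ)}
  {p1, p2} × {μ, ν, ξ} = {(p1,μ), (p1,ν), (p1,ξ), (p2,μ), (p2,ν), (p2,ξ)}
These 16 distinct sets form the basis B.
Close under arbitrary unions to get τ_{X×Y}; counting gives |τ_{X×Y}| = 36.


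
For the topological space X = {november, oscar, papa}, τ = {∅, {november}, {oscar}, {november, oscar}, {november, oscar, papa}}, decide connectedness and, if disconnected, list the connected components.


(X, τ) is connected.

Find clopen sets (U ∈ τ with X ∖ U ∈ τ):
  U = ∅, X ∖ U = {november, oscar, papa} — both open, so U is clopen.
  U = {november, oscar, papa}, X ∖ U = ∅ — both open, so U is clopen.
Only trivial clopens (∅ and X) exist, so (X, τ) is connected.
Compute connected components by grouping points that agree on all clopens:
  component: {november, oscar, papa}


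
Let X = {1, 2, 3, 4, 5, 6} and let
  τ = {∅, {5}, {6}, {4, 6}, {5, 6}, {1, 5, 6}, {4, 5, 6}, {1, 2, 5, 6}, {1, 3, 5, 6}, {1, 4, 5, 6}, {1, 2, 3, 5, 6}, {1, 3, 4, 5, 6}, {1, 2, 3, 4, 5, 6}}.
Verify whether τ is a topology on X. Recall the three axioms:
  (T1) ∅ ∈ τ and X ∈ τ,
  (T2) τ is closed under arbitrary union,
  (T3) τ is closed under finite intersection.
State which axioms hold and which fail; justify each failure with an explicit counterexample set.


τ is NOT a topology on X.

Axiom (T1): ∅ ∈ τ? Yes; X ∈ τ? Yes.
Axiom (T2/T3): check pairwise unions and intersections of members of τ.
Counterexample for (T2): {4, 6} ∪ {1, 2, 5, 6} = {1, 2, 4, 5, 6} ∉ τ. Therefore τ is NOT a topology.


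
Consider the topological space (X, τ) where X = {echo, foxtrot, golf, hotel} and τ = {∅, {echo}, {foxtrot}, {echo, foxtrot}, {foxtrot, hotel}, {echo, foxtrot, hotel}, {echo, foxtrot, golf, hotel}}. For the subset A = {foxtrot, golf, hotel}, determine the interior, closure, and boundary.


int(A) = {foxtrot, hotel}, cl(A) = {foxtrot, golf, hotel}, ∂A = {golf}.

Closed sets in (X, τ) are complements of opens:
  closed(X, τ) = {∅, {golf}, {echo, golf}, {golf, hotel}, {echo, golf, hotel}, {foxtrot, golf, hotel}, {echo, foxtrot, golf, hotel}}.
int(A) = ⋃ {U ∈ τ : U ⊆ A}. Opens contained in A: ∅, {foxtrot}, {foxtrot, hotel}.
Taking the union of these: int(A) = {foxtrot, hotel}.
cl(A) = ⋂ {C closed : A ⊆ C}. Closed sets containing A: {foxtrot, golf, hotel}, {echo, foxtrot, golf, hotel}.
Intersecting these: cl(A) = {foxtrot, golf, hotel}.
∂A = cl(A) ∖ int(A) = {foxtrot, golf, hotel} ∖ {foxtrot, hotel} = {golf}.


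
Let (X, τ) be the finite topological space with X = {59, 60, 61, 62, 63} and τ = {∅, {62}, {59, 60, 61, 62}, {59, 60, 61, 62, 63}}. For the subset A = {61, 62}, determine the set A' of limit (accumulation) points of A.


A' = {59, 60, 61, 63}

For each x ∈ X, list the open sets U ∈ τ with x ∈ U, then check whether U ∩ (A ∖ {x}) ≠ ∅ for every such U.
  x = 59: opens ∋ x are {59, 60, 61, 62}, {59, 60, 61, 62, 63}; each meets A ∖ {59}, so x IS a limit point.
  x = 60: opens ∋ x are {59, 60, 61, 62}, {59, 60, 61, 62, 63}; each meets A ∖ {60}, so x IS a limit point.
  x = 61: opens ∋ x are {59, 60, 61, 62}, {59, 60, 61, 62, 63}; each meets A ∖ {61}, so x IS a limit point.
  x = 62: open {62} ∋ x has {62} ∩ (A ∖ {62}) = ∅, so x is NOT a limit point.
  x = 63: opens ∋ x are {59, 60, 61, 62, 63}; each meets A ∖ {63}, so x IS a limit point.
Collecting: A' = {59, 60, 61, 63}.


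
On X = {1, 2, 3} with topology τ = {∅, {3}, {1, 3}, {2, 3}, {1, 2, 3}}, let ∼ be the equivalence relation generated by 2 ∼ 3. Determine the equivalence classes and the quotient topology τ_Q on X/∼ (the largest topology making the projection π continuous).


X/∼ = {[1], [2=3]}; |τ_Q| = 3.

Equivalence classes: [1], [2=3].
Quotient map π: X → X/∼ sends 1 ↦ [1], 2 ↦ [2=3], 3 ↦ [2=3].
For each subset V ⊆ X/∼, compute π^{-1}(V) ⊆ X and check whether π^{-1}(V) ∈ τ. V is open in τ_Q iff π^{-1}(V) ∈ τ.
  V = {}: π^{-1}(V) = ∅ ∈ τ ✓.
  V = {[1]}: π^{-1}(V) = {1} ∉ τ ✗.
  V = {[2=3]}: π^{-1}(V) = {2, 3} ∈ τ ✓.
  V = {[1], [2=3]}: π^{-1}(V) = {1, 2, 3} ∈ τ ✓.
Open sets in the quotient: τ_Q = {{}, {[2=3]}, {[1], [2=3]}} (3 elements).


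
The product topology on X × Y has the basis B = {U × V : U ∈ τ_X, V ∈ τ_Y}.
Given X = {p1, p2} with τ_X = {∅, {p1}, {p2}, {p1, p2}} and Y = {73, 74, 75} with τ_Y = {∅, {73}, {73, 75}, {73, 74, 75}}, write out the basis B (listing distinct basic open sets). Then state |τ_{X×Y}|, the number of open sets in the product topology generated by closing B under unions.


Basis B = {∅ × ∅, {p1} × {73}, {p2} × {73}, {p1} × {73, 75}, {p1, p2} × {73}, {p2} × {73, 75}, {p1} × {73, 74, 75}, {p2} × {73, 74, 75}, {p1, p2} × {73, 75}, {p1, p2} × {73, 74, 75}}; |τ_{X×Y}| = 16.

Enumerate products U × V with U ∈ τ_X, V ∈ τ_Y (deduplicated):
  ∅ × ∅ = {} (∅)
  {p1} × {73} = {(p1,73)}
  {p2} × {73} = {(p2,73)}
  {p1} × {73, 75} = {(p1,73), (p1,75)}
  {p1, p2} × {73} = {(p1,73), (p2,73)}
  {p2} × {73, 75} = {(p2,73), (p2,75)}
  {p1} × {73, 74, 75} = {(p1,73), (p1,74), (p1,75)}
  {p2} × {73, 74, 75} = {(p2,73), (p2,74), (p2,75)}
  {p1, p2} × {73, 75} = {(p1,73), (p1,75), (p2,73), (p2,75)}
  {p1, p2} × {73, 74, 75} = {(p1,73), (p1,74), (p1,75), (p2,73), (p2,74), (p2,75)}
These 10 distinct sets form the basis B.
Close under arbitrary unions to get τ_{X×Y}; counting gives |τ_{X×Y}| = 16.


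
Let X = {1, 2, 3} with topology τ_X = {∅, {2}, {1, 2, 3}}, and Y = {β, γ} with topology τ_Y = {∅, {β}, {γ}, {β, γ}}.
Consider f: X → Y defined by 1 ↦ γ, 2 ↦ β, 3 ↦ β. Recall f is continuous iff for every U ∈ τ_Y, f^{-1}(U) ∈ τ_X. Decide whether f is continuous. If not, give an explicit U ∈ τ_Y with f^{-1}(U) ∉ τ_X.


f is NOT continuous.

Compute f^{-1}(U) for each U ∈ τ_Y:
  U = ∅: f^{-1}(U) = ∅ ∈ τ_X ✓.
  U = {β}: f^{-1}(U) = {2, 3} ∉ τ_X ✗.
  U = {γ}: f^{-1}(U) = {1} ∉ τ_X ✗.
  U = {β, γ}: f^{-1}(U) = {1, 2, 3} ∈ τ_X ✓.
Found U = {β} with f^{-1}(U) = {2, 3} not in τ_X. Therefore f is NOT continuous.


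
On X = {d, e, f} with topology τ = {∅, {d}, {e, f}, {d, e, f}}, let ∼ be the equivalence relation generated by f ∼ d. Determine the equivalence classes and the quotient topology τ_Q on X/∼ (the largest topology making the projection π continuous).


X/∼ = {[d=f], [e]}; |τ_Q| = 2.

Equivalence classes: [d=f], [e].
Quotient map π: X → X/∼ sends d ↦ [d=f], e ↦ [e], f ↦ [d=f].
For each subset V ⊆ X/∼, compute π^{-1}(V) ⊆ X and check whether π^{-1}(V) ∈ τ. V is open in τ_Q iff π^{-1}(V) ∈ τ.
  V = {}: π^{-1}(V) = ∅ ∈ τ ✓.
  V = {[d=f]}: π^{-1}(V) = {d, f} ∉ τ ✗.
  V = {[e]}: π^{-1}(V) = {e} ∉ τ ✗.
  V = {[d=f], [e]}: π^{-1}(V) = {d, e, f} ∈ τ ✓.
Open sets in the quotient: τ_Q = {{}, {[d=f], [e]}} (2 elements).


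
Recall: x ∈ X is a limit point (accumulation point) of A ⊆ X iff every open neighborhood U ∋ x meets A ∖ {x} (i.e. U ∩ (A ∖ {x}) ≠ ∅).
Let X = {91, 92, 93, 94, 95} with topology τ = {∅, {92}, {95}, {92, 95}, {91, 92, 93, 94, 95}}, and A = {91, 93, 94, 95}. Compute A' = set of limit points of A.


A' = {91, 93, 94}

For each x ∈ X, list the open sets U ∈ τ with x ∈ U, then check whether U ∩ (A ∖ {x}) ≠ ∅ for every such U.
  x = 91: opens ∋ x are {91, 92, 93, 94, 95}; each meets A ∖ {91}, so x IS a limit point.
  x = 92: open {92} ∋ x has {92} ∩ (A ∖ {92}) = ∅, so x is NOT a limit point.
  x = 93: opens ∋ x are {91, 92, 93, 94, 95}; each meets A ∖ {93}, so x IS a limit point.
  x = 94: opens ∋ x are {91, 92, 93, 94, 95}; each meets A ∖ {94}, so x IS a limit point.
  x = 95: open {95} ∋ x has {95} ∩ (A ∖ {95}) = ∅, so x is NOT a limit point.
Collecting: A' = {91, 93, 94}.


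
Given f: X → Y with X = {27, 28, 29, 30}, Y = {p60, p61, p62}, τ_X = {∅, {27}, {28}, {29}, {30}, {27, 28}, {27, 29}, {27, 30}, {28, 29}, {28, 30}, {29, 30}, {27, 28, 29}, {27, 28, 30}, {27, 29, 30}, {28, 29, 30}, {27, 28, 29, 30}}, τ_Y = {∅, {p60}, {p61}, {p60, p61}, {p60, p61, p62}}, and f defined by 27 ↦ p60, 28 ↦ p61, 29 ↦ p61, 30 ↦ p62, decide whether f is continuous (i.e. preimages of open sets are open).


f IS continuous.

Compute f^{-1}(U) for each U ∈ τ_Y:
  U = ∅: f^{-1}(U) = ∅ ∈ τ_X ✓.
  U = {p60}: f^{-1}(U) = {27} ∈ τ_X ✓.
  U = {p61}: f^{-1}(U) = {28, 29} ∈ τ_X ✓.
  U = {p60, p61}: f^{-1}(U) = {27, 28, 29} ∈ τ_X ✓.
  U = {p60, p61, p62}: f^{-1}(U) = {27, 28, 29, 30} ∈ τ_X ✓.
Every preimage lies in τ_X, so f IS continuous.


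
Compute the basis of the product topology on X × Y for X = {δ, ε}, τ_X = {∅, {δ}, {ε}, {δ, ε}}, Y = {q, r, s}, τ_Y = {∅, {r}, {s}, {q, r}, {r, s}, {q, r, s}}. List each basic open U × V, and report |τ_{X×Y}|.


Basis B = {∅ × ∅, {δ} × {r}, {δ} × {s}, {ε} × {r}, {ε} × {s}, {δ} × {q, r}, {δ} × {r, s}, {δ, ε} × {r}, {δ, ε} × {s}, {ε} × {q, r}, {ε} × {r, s}, {δ} × {q, r, s}, {ε} × {q, r, s}, {δ, ε} × {q, r}, {δ, ε} × {r, s}, {δ, ε} × {q, r, s}}; |τ_{X×Y}| = 36.

Enumerate products U × V with U ∈ τ_X, V ∈ τ_Y (deduplicated):
  ∅ × ∅ = {} (∅)
  {δ} × {r} = {(δ,r)}
  {δ} × {s} = {(δ,s)}
  {ε} × {r} = {(ε,r)}
  {ε} × {s} = {(ε,s)}
  {δ} × {q, r} = {(δ,q), (δ,r)}
  {δ} × {r, s} = {(δ,r), (δ,s)}
  {δ, ε} × {r} = {(δ,r), (ε,r)}
  {δ, ε} × {s} = {(δ,s), (ε,s)}
  {ε} × {q, r} = {(ε,q), (ε,r)}
  {ε} × {r, s} = {(ε,r), (ε,s)}
  {δ} × {q, r, s} = {(δ,q), (δ,r), (δ,s)}
  {ε} × {q, r, s} = {(ε,q), (ε,r), (ε,s)}
  {δ, ε} × {q, r} = {(δ,q), (δ,r), (ε,q), (ε,r)}
  {δ, ε} × {r, s} = {(δ,r), (δ,s), (ε,r), (ε,s)}
  {δ, ε} × {q, r, s} = {(δ,q), (δ,r), (δ,s), (ε,q), (ε,r), (ε,s)}
These 16 distinct sets form the basis B.
Close under arbitrary unions to get τ_{X×Y}; counting gives |τ_{X×Y}| = 36.


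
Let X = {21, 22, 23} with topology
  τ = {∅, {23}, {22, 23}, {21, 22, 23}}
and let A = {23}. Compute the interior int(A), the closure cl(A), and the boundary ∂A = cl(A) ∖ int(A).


int(A) = {23}, cl(A) = {21, 22, 23}, ∂A = {21, 22}.

Closed sets in (X, τ) are complements of opens:
  closed(X, τ) = {∅, {21}, {21, 22}, {21, 22, 23}}.
int(A) = ⋃ {U ∈ τ : U ⊆ A}. Opens contained in A: ∅, {23}.
Taking the union of these: int(A) = {23}.
cl(A) = ⋂ {C closed : A ⊆ C}. Closed sets containing A: {21, 22, 23}.
Intersecting these: cl(A) = {21, 22, 23}.
∂A = cl(A) ∖ int(A) = {21, 22, 23} ∖ {23} = {21, 22}.


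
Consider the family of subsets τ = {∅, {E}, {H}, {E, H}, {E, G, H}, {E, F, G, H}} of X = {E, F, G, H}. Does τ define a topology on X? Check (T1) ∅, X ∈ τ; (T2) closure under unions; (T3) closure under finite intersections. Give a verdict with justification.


τ IS a topology on X.

Axiom (T1): ∅ ∈ τ? Yes; X ∈ τ? Yes.
Axiom (T2/T3): check pairwise unions and intersections of members of τ.
All pairwise intersections and unions checked — each lies in τ. Therefore τ satisfies (T1), (T2), (T3): it IS a topology on X.


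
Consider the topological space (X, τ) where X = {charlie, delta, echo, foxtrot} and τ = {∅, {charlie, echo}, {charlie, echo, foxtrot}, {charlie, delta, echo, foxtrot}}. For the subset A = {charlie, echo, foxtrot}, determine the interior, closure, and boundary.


int(A) = {charlie, echo, foxtrot}, cl(A) = {charlie, delta, echo, foxtrot}, ∂A = {delta}.

Closed sets in (X, τ) are complements of opens:
  closed(X, τ) = {∅, {delta}, {delta, foxtrot}, {charlie, delta, echo, foxtrot}}.
int(A) = ⋃ {U ∈ τ : U ⊆ A}. Opens contained in A: ∅, {charlie, echo}, {charlie, echo, foxtrot}.
Taking the union of these: int(A) = {charlie, echo, foxtrot}.
cl(A) = ⋂ {C closed : A ⊆ C}. Closed sets containing A: {charlie, delta, echo, foxtrot}.
Intersecting these: cl(A) = {charlie, delta, echo, foxtrot}.
∂A = cl(A) ∖ int(A) = {charlie, delta, echo, foxtrot} ∖ {charlie, echo, foxtrot} = {delta}.


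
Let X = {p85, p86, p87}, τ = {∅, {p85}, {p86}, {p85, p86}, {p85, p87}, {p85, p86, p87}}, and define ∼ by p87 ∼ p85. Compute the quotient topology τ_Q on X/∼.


X/∼ = {[p85=p87], [p86]}; |τ_Q| = 4.

Equivalence classes: [p85=p87], [p86].
Quotient map π: X → X/∼ sends p85 ↦ [p85=p87], p86 ↦ [p86], p87 ↦ [p85=p87].
For each subset V ⊆ X/∼, compute π^{-1}(V) ⊆ X and check whether π^{-1}(V) ∈ τ. V is open in τ_Q iff π^{-1}(V) ∈ τ.
  V = {}: π^{-1}(V) = ∅ ∈ τ ✓.
  V = {[p85=p87]}: π^{-1}(V) = {p85, p87} ∈ τ ✓.
  V = {[p86]}: π^{-1}(V) = {p86} ∈ τ ✓.
  V = {[p85=p87], [p86]}: π^{-1}(V) = {p85, p86, p87} ∈ τ ✓.
Open sets in the quotient: τ_Q = {{}, {[p85=p87]}, {[p86]}, {[p85=p87], [p86]}} (4 elements).


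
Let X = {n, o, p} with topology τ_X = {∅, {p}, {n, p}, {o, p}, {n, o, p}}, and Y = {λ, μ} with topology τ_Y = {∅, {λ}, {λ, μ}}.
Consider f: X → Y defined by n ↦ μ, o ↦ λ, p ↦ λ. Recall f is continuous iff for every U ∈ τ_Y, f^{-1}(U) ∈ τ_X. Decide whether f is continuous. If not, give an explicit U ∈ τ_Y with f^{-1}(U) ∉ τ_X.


f IS continuous.

Compute f^{-1}(U) for each U ∈ τ_Y:
  U = ∅: f^{-1}(U) = ∅ ∈ τ_X ✓.
  U = {λ}: f^{-1}(U) = {o, p} ∈ τ_X ✓.
  U = {λ, μ}: f^{-1}(U) = {n, o, p} ∈ τ_X ✓.
Every preimage lies in τ_X, so f IS continuous.


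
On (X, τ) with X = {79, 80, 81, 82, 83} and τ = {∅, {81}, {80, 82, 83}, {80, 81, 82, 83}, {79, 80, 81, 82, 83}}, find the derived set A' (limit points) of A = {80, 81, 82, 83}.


A' = {79, 80, 82, 83}

For each x ∈ X, list the open sets U ∈ τ with x ∈ U, then check whether U ∩ (A ∖ {x}) ≠ ∅ for every such U.
  x = 79: opens ∋ x are {79, 80, 81, 82, 83}; each meets A ∖ {79}, so x IS a limit point.
  x = 80: opens ∋ x are {80, 82, 83}, {80, 81, 82, 83}, {79, 80, 81, 82, 83}; each meets A ∖ {80}, so x IS a limit point.
  x = 81: open {81} ∋ x has {81} ∩ (A ∖ {81}) = ∅, so x is NOT a limit point.
  x = 82: opens ∋ x are {80, 82, 83}, {80, 81, 82, 83}, {79, 80, 81, 82, 83}; each meets A ∖ {82}, so x IS a limit point.
  x = 83: opens ∋ x are {80, 82, 83}, {80, 81, 82, 83}, {79, 80, 81, 82, 83}; each meets A ∖ {83}, so x IS a limit point.
Collecting: A' = {79, 80, 82, 83}.


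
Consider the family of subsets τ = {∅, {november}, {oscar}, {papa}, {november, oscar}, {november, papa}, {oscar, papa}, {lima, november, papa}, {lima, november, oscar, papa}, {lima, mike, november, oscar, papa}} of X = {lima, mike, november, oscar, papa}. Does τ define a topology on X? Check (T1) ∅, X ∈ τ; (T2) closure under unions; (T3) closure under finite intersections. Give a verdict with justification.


τ is NOT a topology on X.

Axiom (T1): ∅ ∈ τ? Yes; X ∈ τ? Yes.
Axiom (T2/T3): check pairwise unions and intersections of members of τ.
Counterexample for (T2): {november} ∪ {oscar, papa} = {november, oscar, papa} ∉ τ. Therefore τ is NOT a topology.


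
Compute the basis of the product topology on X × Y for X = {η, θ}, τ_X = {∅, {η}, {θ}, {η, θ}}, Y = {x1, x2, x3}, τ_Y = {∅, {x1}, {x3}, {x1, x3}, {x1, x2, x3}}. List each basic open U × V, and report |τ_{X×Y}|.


Basis B = {∅ × ∅, {η} × {x1}, {η} × {x3}, {θ} × {x1}, {θ} × {x3}, {η} × {x1, x3}, {η, θ} × {x1}, {η, θ} × {x3}, {θ} × {x1, x3}, {η} × {x1, x2, x3}, {θ} × {x1, x2, x3}, {η, θ} × {x1, x3}, {η, θ} × {x1, x2, x3}}; |τ_{X×Y}| = 25.

Enumerate products U × V with U ∈ τ_X, V ∈ τ_Y (deduplicated):
  ∅ × ∅ = {} (∅)
  {η} × {x1} = {(η,x1)}
  {η} × {x3} = {(η,x3)}
  {θ} × {x1} = {(θ,x1)}
  {θ} × {x3} = {(θ,x3)}
  {η} × {x1, x3} = {(η,x1), (η,x3)}
  {η, θ} × {x1} = {(η,x1), (θ,x1)}
  {η, θ} × {x3} = {(η,x3), (θ,x3)}
  {θ} × {x1, x3} = {(θ,x1), (θ,x3)}
  {η} × {x1, x2, x3} = {(η,x1), (η,x2), (η,x3)}
  {θ} × {x1, x2, x3} = {(θ,x1), (θ,x2), (θ,x3)}
  {η, θ} × {x1, x3} = {(η,x1), (η,x3), (θ,x1), (θ,x3)}
  {η, θ} × {x1, x2, x3} = {(η,x1), (η,x2), (η,x3), (θ,x1), (θ,x2), (θ,x3)}
These 13 distinct sets form the basis B.
Close under arbitrary unions to get τ_{X×Y}; counting gives |τ_{X×Y}| = 25.


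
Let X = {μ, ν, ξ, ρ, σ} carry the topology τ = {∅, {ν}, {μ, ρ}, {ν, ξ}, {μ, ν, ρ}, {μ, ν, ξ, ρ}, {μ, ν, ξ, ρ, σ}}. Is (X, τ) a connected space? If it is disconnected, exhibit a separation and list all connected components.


(X, τ) is connected.

Find clopen sets (U ∈ τ with X ∖ U ∈ τ):
  U = ∅, X ∖ U = {μ, ν, ξ, ρ, σ} — both open, so U is clopen.
  U = {μ, ν, ξ, ρ, σ}, X ∖ U = ∅ — both open, so U is clopen.
Only trivial clopens (∅ and X) exist, so (X, τ) is connected.
Compute connected components by grouping points that agree on all clopens:
  component: {μ, ν, ξ, ρ, σ}


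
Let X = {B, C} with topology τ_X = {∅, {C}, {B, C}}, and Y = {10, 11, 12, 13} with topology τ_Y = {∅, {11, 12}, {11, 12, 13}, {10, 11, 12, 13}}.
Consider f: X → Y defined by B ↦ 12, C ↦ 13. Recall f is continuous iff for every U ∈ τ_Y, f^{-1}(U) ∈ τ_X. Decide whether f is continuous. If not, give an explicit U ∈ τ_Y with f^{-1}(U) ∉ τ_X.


f is NOT continuous.

Compute f^{-1}(U) for each U ∈ τ_Y:
  U = ∅: f^{-1}(U) = ∅ ∈ τ_X ✓.
  U = {11, 12}: f^{-1}(U) = {B} ∉ τ_X ✗.
  U = {11, 12, 13}: f^{-1}(U) = {B, C} ∈ τ_X ✓.
  U = {10, 11, 12, 13}: f^{-1}(U) = {B, C} ∈ τ_X ✓.
Found U = {11, 12} with f^{-1}(U) = {B} not in τ_X. Therefore f is NOT continuous.


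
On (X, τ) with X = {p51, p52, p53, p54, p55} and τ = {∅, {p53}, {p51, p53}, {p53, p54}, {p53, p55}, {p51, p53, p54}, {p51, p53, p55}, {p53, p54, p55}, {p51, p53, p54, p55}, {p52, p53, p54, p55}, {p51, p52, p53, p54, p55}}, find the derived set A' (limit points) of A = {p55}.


A' = {p52}

For each x ∈ X, list the open sets U ∈ τ with x ∈ U, then check whether U ∩ (A ∖ {x}) ≠ ∅ for every such U.
  x = p51: open {p51, p53} ∋ x has {p51, p53} ∩ (A ∖ {p51}) = ∅, so x is NOT a limit point.
  x = p52: opens ∋ x are {p52, p53, p54, p55}, {p51, p52, p53, p54, p55}; each meets A ∖ {p52}, so x IS a limit point.
  x = p53: open {p53} ∋ x has {p53} ∩ (A ∖ {p53}) = ∅, so x is NOT a limit point.
  x = p54: open {p53, p54} ∋ x has {p53, p54} ∩ (A ∖ {p54}) = ∅, so x is NOT a limit point.
  x = p55: open {p53, p55} ∋ x has {p53, p55} ∩ (A ∖ {p55}) = ∅, so x is NOT a limit point.
Collecting: A' = {p52}.
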